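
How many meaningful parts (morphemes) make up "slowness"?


Word: "slowness"
Morphemes: slow / -ness
Each morpheme carries meaning
= 2 morphemes


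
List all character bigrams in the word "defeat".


Word: "defeat" (length 6)
Number of bigrams = 6 - 2 + 1 = 5
  Position 0: "de"
  Position 1: "ef"
  Position 2: "fe"
  Position 3: "ea"
  Position 4: "at"
Bigrams = "de", "ef", "fe", "ea", "at"


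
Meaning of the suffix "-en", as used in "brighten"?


Suffix: -en
As in: brighten -> bright + -en
Meaning = to make / become


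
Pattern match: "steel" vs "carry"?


Pattern of "steel": [0, 1, 2, 2, 3]
Pattern of "carry": [0, 1, 2, 2, 3]
Patterns match
Same pattern = Yes


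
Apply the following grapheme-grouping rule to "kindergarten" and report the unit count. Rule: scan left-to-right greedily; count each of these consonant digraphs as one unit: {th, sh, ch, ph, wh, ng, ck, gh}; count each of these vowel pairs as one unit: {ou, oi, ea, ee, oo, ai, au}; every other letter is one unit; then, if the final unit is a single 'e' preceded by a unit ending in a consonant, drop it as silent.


Word: "kindergarten" (12 letters)
Left-to-right scan:
  (1) 'k' (letter)
  (2) 'i' (letter)
  (3) 'n' (letter)
  (4) 'd' (letter)
  (5) 'e' (letter)
  (6) 'r' (letter)
  (7) 'g' (letter)
  (8) 'a' (letter)
  (9) 'r' (letter)
  (10) 't' (letter)
  (11) 'e' (letter)
  (12) 'n' (letter)
Units from scan: 12
Sound units = 12 units


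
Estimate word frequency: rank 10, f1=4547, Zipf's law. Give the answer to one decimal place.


Zipf's law: f(r) = f(1) / r
f(1) = 4547
f(10) = 4547 / 10
= 454.7 occurrences


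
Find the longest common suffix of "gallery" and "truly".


Word 1: "gallery"
Word 2: "truly"
Comparing from end:
  Pos -1: 'y' == 'y'
  Pos -2: 'r' != 'l' (stop)
LCS = "y" (length 1)


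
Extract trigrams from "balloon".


Word: "balloon" (length 7)
Number of trigrams = 7 - 3 + 1 = 5
  Position 0: "bal"
  Position 1: "all"
  Position 2: "llo"
  Position 3: "loo"
  Position 4: "oon"
Trigrams = "bal", "all", "llo", "loo", "oon"


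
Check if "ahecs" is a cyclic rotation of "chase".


Word: "chase", Candidate: "ahecs"
Method: check if candidate is substring of word+word
"chasechase" contains "ahecs"? No
Is rotation = No


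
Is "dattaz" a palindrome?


Word: "dattaz"
Reversed: "zattad"
Forward == Backward? dattaz != zattad
Palindrome = No


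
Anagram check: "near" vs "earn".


Word 1: "near" → sorted: aenr
Word 2: "earn" → sorted: aenr
Same letters? aenr == aenr
Anagram = Yes


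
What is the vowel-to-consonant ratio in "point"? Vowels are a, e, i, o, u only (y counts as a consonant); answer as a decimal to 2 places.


Word: "point"
Vowels (a,e,i,o,u): 2
Consonants: 3
Ratio = 2/3
= 0.67


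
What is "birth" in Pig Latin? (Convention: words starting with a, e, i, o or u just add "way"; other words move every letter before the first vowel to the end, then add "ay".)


Word: "birth"
Starts with consonant(s) → move to end, add 'ay'
Consonant cluster: "b"
Pig Latin = "irthbay"


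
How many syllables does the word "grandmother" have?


Word: "grandmother"
Syllable breakdown: grand / moth / er
Counting: 3 parts
= 3 syllables


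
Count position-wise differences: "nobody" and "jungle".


Comparing character by character (same length = 6):
  Pos 0: 'n' vs 'j' !=
  Pos 1: 'o' vs 'u' !=
  Pos 2: 'b' vs 'n' !=
  Pos 3: 'o' vs 'g' !=
  Pos 4: 'd' vs 'l' !=
  Pos 5: 'y' vs 'e' !=
Hamming distance = 6


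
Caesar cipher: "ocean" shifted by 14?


Word: "ocean"
Shift: 14
Each letter → (letter + shift) mod 26:
  'o' (14) + 14 = 2 → 'c'
  'c' (2) + 14 = 16 → 'q'
  'e' (4) + 14 = 18 → 's'
  'a' (0) + 14 = 14 → 'o'
  'n' (13) + 14 = 1 → 'b'
Result = "cqsob"


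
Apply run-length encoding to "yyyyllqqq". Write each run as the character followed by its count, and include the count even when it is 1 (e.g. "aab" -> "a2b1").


String: "yyyyllqqq"
Scanning for consecutive runs:
  'y' x 4
  'l' x 2
  'q' x 3
RLE = "y4l2q3"


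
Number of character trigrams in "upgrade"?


Word: "upgrade" (length 7)
Number of 3-grams = length - 3 + 1 = 7 - 3 + 1
= 5


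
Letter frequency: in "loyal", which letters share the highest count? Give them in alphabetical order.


Word: "loyal"
Letter counts:
  'a': 1
  'l': 2
  'o': 1
  'y': 1
Maximum count = 2
Most frequent = 'l' (2 times each)


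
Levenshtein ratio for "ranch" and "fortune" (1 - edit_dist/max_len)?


Word 1: "ranch" (length 5)
Word 2: "fortune" (length 7)
One optimal edit sequence:
  1. insert 'f'  (+1)
  2. insert 'o'  (+1)
  3. keep 'r'
  4. substitute 'a' -> 't'  (+1)
  5. substitute 'n' -> 'u'  (+1)
  6. substitute 'c' -> 'n'  (+1)
  7. substitute 'h' -> 'e'  (+1)
Edit distance = 6
Max length = max(5, 7) = 7
Similarity = 1 - 6/7
= 0.1429


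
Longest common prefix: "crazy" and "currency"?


Word 1: "crazy"
Word 2: "currency"
Comparing from start:
  Pos 0: 'c' == 'c'
  Pos 1: 'r' != 'u' (stop)
LCP = "c" (length 1)


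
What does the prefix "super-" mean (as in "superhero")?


Prefix: super-
Example: superhero = super- + hero
Meaning = above / beyond


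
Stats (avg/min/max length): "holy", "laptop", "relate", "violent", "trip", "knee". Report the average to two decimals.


Lengths: "holy"=4, "laptop"=6, "relate"=6, "violent"=7, "trip"=4, "knee"=4
Sum = 31, Count = 6
Average = 31/6 = 5.17
= avg=5.17, min=4, max=7


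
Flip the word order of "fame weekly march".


Original: "fame weekly march"
Words (1..n): fame | weekly | march
Reversed (n..1): march | weekly | fame
Result = "march weekly fame"


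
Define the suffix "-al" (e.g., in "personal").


Suffix: -al
Example: personal = person + -al
Meaning = relating to


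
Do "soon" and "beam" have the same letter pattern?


Pattern of "soon": [0, 1, 1, 2]
Pattern of "beam": [0, 1, 2, 3]
Patterns do not match
Same pattern = No


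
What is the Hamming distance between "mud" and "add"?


Comparing character by character (same length = 3):
  Pos 0: 'm' vs 'a' !=
  Pos 1: 'u' vs 'd' !=
  Pos 2: 'd' vs 'd' =
Hamming distance = 2


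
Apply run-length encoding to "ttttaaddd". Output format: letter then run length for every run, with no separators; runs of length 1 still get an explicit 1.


String: "ttttaaddd"
Scanning for consecutive runs:
  't' x 4
  'a' x 2
  'd' x 3
RLE = "t4a2d3"


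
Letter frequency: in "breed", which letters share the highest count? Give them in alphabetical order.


Word: "breed"
Letter counts:
  'b': 1
  'd': 1
  'e': 2
  'r': 1
Maximum count = 2
Most frequent = 'e' (2 times each)


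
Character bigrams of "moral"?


Word: "moral" (length 5)
Number of bigrams = 5 - 2 + 1 = 4
  Position 0: "mo"
  Position 1: "or"
  Position 2: "ra"
  Position 3: "al"
Bigrams = "mo", "or", "ra", "al"


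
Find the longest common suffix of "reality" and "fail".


Word 1: "reality"
Word 2: "fail"
Comparing from end:
  Pos -1: 'y' != 'l' (stop)
LCS = "" (length 0)


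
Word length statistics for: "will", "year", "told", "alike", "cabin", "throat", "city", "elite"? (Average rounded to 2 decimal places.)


Lengths: "will"=4, "year"=4, "told"=4, "alike"=5, "cabin"=5, "throat"=6, "city"=4, "elite"=5
Sum = 37, Count = 8
Average = 37/8 = 4.63
= avg=4.63, min=4, max=6


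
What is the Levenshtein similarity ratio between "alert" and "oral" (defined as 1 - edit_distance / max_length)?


Word 1: "alert" (length 5)
Word 2: "oral" (length 4)
One optimal edit sequence:
  1. delete 'a'  (+1)
  2. substitute 'l' -> 'o'  (+1)
  3. substitute 'e' -> 'r'  (+1)
  4. substitute 'r' -> 'a'  (+1)
  5. substitute 't' -> 'l'  (+1)
Edit distance = 5
Max length = max(5, 4) = 5
Similarity = 1 - 5/5
= 0.0000


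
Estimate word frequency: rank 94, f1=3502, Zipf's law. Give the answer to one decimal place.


Zipf's law: f(r) = f(1) / r
f(1) = 3502
f(94) = 3502 / 94
= 37.3 occurrences


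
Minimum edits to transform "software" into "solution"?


Word 1: "software" (length 8)
Word 2: "solution" (length 8)
One optimal edit sequence (insert/delete/substitute each cost 1):
  1. keep 's'
  2. keep 'o'
  3. substitute 'f' -> 'l'  (+1)
  4. substitute 't' -> 'u'  (+1)
  5. substitute 'w' -> 't'  (+1)
  6. substitute 'a' -> 'i'  (+1)
  7. substitute 'r' -> 'o'  (+1)
  8. substitute 'e' -> 'n'  (+1)
Total edit operations: 6
Edit distance = 6


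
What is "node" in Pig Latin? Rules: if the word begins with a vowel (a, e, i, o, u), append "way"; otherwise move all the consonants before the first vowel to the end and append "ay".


Word: "node"
Starts with consonant(s) → move to end, add 'ay'
Consonant cluster: "n"
Pig Latin = "odenay"


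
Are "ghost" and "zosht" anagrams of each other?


Word 1: "ghost" → sorted: ghost
Word 2: "zosht" → sorted: hostz
Same letters? ghost != hostz
Anagram = No


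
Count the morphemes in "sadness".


Word: "sadness"
Morphemes: sad / -ness
Each morpheme carries meaning
= 2 morphemes


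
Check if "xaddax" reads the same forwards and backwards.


Word: "xaddax"
Reversed: "xaddax"
Forward == Backward? xaddax == xaddax
Palindrome = Yes


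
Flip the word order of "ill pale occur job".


Original: "ill pale occur job"
Words (1..n): ill | pale | occur | job
Reversed (n..1): job | occur | pale | ill
Result = "job occur pale ill"


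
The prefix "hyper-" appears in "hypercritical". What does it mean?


Prefix: hyper-
Example: hypercritical (hyper- + critical)
Meaning = over / excessive


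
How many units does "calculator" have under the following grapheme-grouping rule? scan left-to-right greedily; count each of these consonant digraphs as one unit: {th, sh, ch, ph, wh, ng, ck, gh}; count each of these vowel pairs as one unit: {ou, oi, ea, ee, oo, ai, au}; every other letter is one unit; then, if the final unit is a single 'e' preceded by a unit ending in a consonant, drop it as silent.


Word: "calculator" (10 letters)
Left-to-right scan:
  [1] 'c' (letter)
  [2] 'a' (letter)
  [3] 'l' (letter)
  [4] 'c' (letter)
  [5] 'u' (letter)
  [6] 'l' (letter)
  [7] 'a' (letter)
  [8] 't' (letter)
  [9] 'o' (letter)
  [10] 'r' (letter)
Units from scan: 10
Sound units = 10 units


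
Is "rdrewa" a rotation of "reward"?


Word: "reward", Candidate: "rdrewa"
Method: check if candidate is substring of word+word
"rewardreward" contains "rdrewa"? Yes
Is rotation = Yes


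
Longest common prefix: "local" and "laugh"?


Word 1: "local"
Word 2: "laugh"
Comparing from start:
  Pos 0: 'l' == 'l'
  Pos 1: 'o' != 'a' (stop)
LCP = "l" (length 1)


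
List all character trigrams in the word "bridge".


Word: "bridge" (length 6)
Number of trigrams = 6 - 3 + 1 = 4
  Position 0: "bri"
  Position 1: "rid"
  Position 2: "idg"
  Position 3: "dge"
Trigrams = "bri", "rid", "idg", "dge"


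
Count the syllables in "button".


Word: "button"
Syllable breakdown: but-ton
Counting: 2 parts
= 2 syllables


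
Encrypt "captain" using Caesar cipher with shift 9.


Word: "captain"
Shift: 9
Each letter → (letter + shift) mod 26:
  'c' (2) + 9 = 11 → 'l'
  'a' (0) + 9 = 9 → 'j'
  'p' (15) + 9 = 24 → 'y'
  't' (19) + 9 = 2 → 'c'
  'a' (0) + 9 = 9 → 'j'
  'i' (8) + 9 = 17 → 'r'
  'n' (13) + 9 = 22 → 'w'
Result = "ljycjrw"


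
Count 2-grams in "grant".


Word: "grant" (length 5)
Number of 2-grams = length - 2 + 1 = 5 - 2 + 1
= 4


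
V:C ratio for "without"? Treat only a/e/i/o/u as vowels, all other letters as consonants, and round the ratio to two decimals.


Word: "without"
Vowels (a,e,i,o,u): 3
Consonants: 4
Ratio = 3/4
= 0.75


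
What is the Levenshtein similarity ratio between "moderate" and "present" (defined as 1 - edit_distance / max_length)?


Word 1: "moderate" (length 8)
Word 2: "present" (length 7)
One optimal edit sequence:
  1. delete 'm'  (+1)
  2. substitute 'o' -> 'p'  (+1)
  3. substitute 'd' -> 'r'  (+1)
  4. keep 'e'
  5. substitute 'r' -> 's'  (+1)
  6. substitute 'a' -> 'e'  (+1)
  7. substitute 't' -> 'n'  (+1)
  8. substitute 'e' -> 't'  (+1)
Edit distance = 7
Max length = max(8, 7) = 8
Similarity = 1 - 7/8
= 0.1250


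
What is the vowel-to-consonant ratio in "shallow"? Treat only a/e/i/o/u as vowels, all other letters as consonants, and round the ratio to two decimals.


Word: "shallow"
Vowels (a,e,i,o,u): 2
Consonants: 5
Ratio = 2/5
= 0.40


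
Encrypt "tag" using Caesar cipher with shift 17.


Word: "tag"
Shift: 17
Each letter → (letter + shift) mod 26:
  't' (19) + 17 = 10 → 'k'
  'a' (0) + 17 = 17 → 'r'
  'g' (6) + 17 = 23 → 'x'
Result = "krx"


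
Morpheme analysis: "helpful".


Word: "helpful"
Morphemes: help / -ful
Each morpheme carries meaning
= 2 morphemes


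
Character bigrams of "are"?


Word: "are" (length 3)
Number of bigrams = 3 - 2 + 1 = 2
  Position 0: "ar"
  Position 1: "re"
Bigrams = "ar", "re"


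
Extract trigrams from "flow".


Word: "flow" (length 4)
Number of trigrams = 4 - 3 + 1 = 2
  Position 0: "flo"
  Position 1: "low"
Trigrams = "flo", "low"


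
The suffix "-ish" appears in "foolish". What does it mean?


Suffix: -ish
As in: foolish -> fool + -ish
Meaning = somewhat / having the qualities of


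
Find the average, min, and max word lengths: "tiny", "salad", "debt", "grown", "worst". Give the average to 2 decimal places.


Lengths: "tiny"=4, "salad"=5, "debt"=4, "grown"=5, "worst"=5
Sum = 23, Count = 5
Average = 23/5 = 4.60
= avg=4.60, min=4, max=5


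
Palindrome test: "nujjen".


Word: "nujjen"
Reversed: "nejjun"
Forward == Backward? nujjen != nejjun
Palindrome = No


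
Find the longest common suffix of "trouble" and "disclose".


Word 1: "trouble"
Word 2: "disclose"
Comparing from end:
  Pos -1: 'e' == 'e'
  Pos -2: 'l' != 's' (stop)
LCS = "e" (length 1)


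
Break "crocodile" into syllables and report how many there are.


Word: "crocodile"
Syllable breakdown: croc-o-dile
Counting: 3 parts
= 3 syllables


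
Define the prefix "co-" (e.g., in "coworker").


Prefix: co-
Example: coworker (co- + worker)
Meaning = together


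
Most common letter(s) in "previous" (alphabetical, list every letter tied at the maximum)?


Word: "previous"
Letter counts:
  'e': 1
  'i': 1
  'o': 1
  'p': 1
  'r': 1
  's': 1
  'u': 1
  'v': 1
Maximum count = 1
Most frequent = 'e', 'i', 'o', 'p', 'r', 's', 'u', 'v' (1 time each)


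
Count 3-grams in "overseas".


Word: "overseas" (length 8)
Number of 3-grams = length - 3 + 1 = 8 - 3 + 1
= 6


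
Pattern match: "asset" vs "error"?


Pattern of "asset": [0, 1, 1, 2, 3]
Pattern of "error": [0, 1, 1, 2, 1]
Patterns do not match
Same pattern = No


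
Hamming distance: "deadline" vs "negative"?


Comparing character by character (same length = 8):
  Pos 0: 'd' vs 'n' !=
  Pos 1: 'e' vs 'e' =
  Pos 2: 'a' vs 'g' !=
  Pos 3: 'd' vs 'a' !=
  Pos 4: 'l' vs 't' !=
  Pos 5: 'i' vs 'i' =
  Pos 6: 'n' vs 'v' !=
  Pos 7: 'e' vs 'e' =
Hamming distance = 5


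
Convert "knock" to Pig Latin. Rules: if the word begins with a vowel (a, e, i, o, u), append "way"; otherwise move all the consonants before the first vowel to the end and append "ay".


Word: "knock"
Starts with consonant(s) → move to end, add 'ay'
Consonant cluster: "kn"
Pig Latin = "ockknay"


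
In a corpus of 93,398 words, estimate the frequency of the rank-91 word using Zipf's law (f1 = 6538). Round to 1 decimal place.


Zipf's law: f(r) = f(1) / r
f(1) = 6538
f(91) = 6538 / 91
= 71.8 occurrences


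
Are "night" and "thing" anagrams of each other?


Word 1: "night" → sorted: ghint
Word 2: "thing" → sorted: ghint
Same letters? ghint == ghint
Anagram = Yes


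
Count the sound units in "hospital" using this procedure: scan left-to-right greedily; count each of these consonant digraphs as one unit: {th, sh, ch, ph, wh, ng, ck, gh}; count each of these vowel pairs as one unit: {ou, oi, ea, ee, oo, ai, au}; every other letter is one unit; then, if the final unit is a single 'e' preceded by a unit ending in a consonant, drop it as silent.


Word: "hospital" (8 letters)
Left-to-right scan:
  [1] 'h' (letter)
  [2] 'o' (letter)
  [3] 's' (letter)
  [4] 'p' (letter)
  [5] 'i' (letter)
  [6] 't' (letter)
  [7] 'a' (letter)
  [8] 'l' (letter)
Units from scan: 8
Sound units = 8 units


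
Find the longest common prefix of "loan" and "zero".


Word 1: "loan"
Word 2: "zero"
Comparing from start:
  Pos 0: 'l' != 'z' (stop)
LCP = "" (length 0)


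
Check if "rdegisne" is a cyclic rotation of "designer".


Word: "designer", Candidate: "rdegisne"
Method: check if candidate is substring of word+word
"designerdesigner" contains "rdegisne"? No
Is rotation = No


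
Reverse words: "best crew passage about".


Original: "best crew passage about"
Words (1..n): best | crew | passage | about
Reversed (n..1): about | passage | crew | best
Result = "about passage crew best"


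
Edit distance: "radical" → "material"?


Word 1: "radical" (length 7)
Word 2: "material" (length 8)
One optimal edit sequence (insert/delete/substitute each cost 1):
  1. substitute 'r' -> 'm'  (+1)
  2. keep 'a'
  3. insert 't'  (+1)
  4. substitute 'd' -> 'e'  (+1)
  5. substitute 'i' -> 'r'  (+1)
  6. substitute 'c' -> 'i'  (+1)
  7. keep 'a'
  8. keep 'l'
Total edit operations: 5
Edit distance = 5


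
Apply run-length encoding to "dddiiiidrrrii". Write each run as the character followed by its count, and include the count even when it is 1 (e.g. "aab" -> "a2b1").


String: "dddiiiidrrrii"
Scanning for consecutive runs:
  'd' x 3
  'i' x 4
  'd' x 1
  'r' x 3
  'i' x 2
RLE = "d3i4d1r3i2"


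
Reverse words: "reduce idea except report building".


Original: "reduce idea except report building"
Words (1..n): reduce | idea | except | report | building
Reversed (n..1): building | report | except | idea | reduce
Result = "building report except idea reduce"


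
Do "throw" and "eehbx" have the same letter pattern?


Pattern of "throw": [0, 1, 2, 3, 4]
Pattern of "eehbx": [0, 0, 1, 2, 3]
Patterns do not match
Same pattern = No


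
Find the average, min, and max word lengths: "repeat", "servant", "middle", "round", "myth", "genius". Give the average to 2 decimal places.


Lengths: "repeat"=6, "servant"=7, "middle"=6, "round"=5, "myth"=4, "genius"=6
Sum = 34, Count = 6
Average = 34/6 = 5.67
= avg=5.67, min=4, max=7


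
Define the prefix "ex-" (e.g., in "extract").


Prefix: ex-
Example: extract (ex- + tract)
Meaning = out / former


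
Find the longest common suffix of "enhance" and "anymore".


Word 1: "enhance"
Word 2: "anymore"
Comparing from end:
  Pos -1: 'e' == 'e'
  Pos -2: 'c' != 'r' (stop)
LCS = "e" (length 1)


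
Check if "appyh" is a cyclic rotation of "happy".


Word: "happy", Candidate: "appyh"
Method: check if candidate is substring of word+word
"happyhappy" contains "appyh"? Yes
Is rotation = Yes


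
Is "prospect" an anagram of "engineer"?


Word 1: "engineer" → sorted: eeeginnr
Word 2: "prospect" → sorted: ceopprst
Same letters? eeeginnr != ceopprst
Anagram = No


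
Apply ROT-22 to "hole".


Word: "hole"
Shift: 22
Each letter → (letter + shift) mod 26:
  'h' (7) + 22 = 3 → 'd'
  'o' (14) + 22 = 10 → 'k'
  'l' (11) + 22 = 7 → 'h'
  'e' (4) + 22 = 0 → 'a'
Result = "dkha"


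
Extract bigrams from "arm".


Word: "arm" (length 3)
Number of bigrams = 3 - 2 + 1 = 2
  Position 0: "ar"
  Position 1: "rm"
Bigrams = "ar", "rm"


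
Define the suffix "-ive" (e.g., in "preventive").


Suffix: -ive
Example: preventive (prevent + -ive)
Meaning = tending to


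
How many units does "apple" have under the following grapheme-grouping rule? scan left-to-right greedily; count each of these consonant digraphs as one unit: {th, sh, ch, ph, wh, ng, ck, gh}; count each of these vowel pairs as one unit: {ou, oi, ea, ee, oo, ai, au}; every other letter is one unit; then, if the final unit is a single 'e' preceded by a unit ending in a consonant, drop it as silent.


Word: "apple" (5 letters)
Left-to-right scan:
  (1) 'a' (letter)
  (2) 'p' (letter)
  (3) 'p' (letter)
  (4) 'l' (letter)
  (5) 'e' (letter)
Units from scan: 5
Final unit is 'e' after a consonant -> drop as silent (-1)
Sound units = 4 units


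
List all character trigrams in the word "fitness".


Word: "fitness" (length 7)
Number of trigrams = 7 - 3 + 1 = 5
  Position 0: "fit"
  Position 1: "itn"
  Position 2: "tne"
  Position 3: "nes"
  Position 4: "ess"
Trigrams = "fit", "itn", "tne", "nes", "ess"


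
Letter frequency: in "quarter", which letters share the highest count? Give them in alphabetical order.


Word: "quarter"
Letter counts:
  'a': 1
  'e': 1
  'q': 1
  'r': 2
  't': 1
  'u': 1
Maximum count = 2
Most frequent = 'r' (2 times each)


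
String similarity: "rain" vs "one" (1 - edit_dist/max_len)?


Word 1: "rain" (length 4)
Word 2: "one" (length 3)
One optimal edit sequence:
  1. delete 'r'  (+1)
  2. substitute 'a' -> 'o'  (+1)
  3. substitute 'i' -> 'n'  (+1)
  4. substitute 'n' -> 'e'  (+1)
Edit distance = 4
Max length = max(4, 3) = 4
Similarity = 1 - 4/4
= 0.0000


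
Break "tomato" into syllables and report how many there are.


Word: "tomato"
Syllable breakdown: to / ma / to
Counting: 3 parts
= 3 syllables


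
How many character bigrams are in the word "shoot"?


Word: "shoot" (length 5)
Number of 2-grams = length - 2 + 1 = 5 - 2 + 1
= 4


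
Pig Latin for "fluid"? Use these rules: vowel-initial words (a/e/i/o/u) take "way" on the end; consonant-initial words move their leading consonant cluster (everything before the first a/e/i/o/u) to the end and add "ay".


Word: "fluid"
Starts with consonant(s) → move to end, add 'ay'
Consonant cluster: "fl"
Pig Latin = "uidflay"


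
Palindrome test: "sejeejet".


Word: "sejeejet"
Reversed: "tejeejes"
Forward == Backward? sejeejet != tejeejes
Palindrome = No


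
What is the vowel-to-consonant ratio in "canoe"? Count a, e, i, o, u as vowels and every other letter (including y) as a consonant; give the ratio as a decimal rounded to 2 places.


Word: "canoe"
Vowels (a,e,i,o,u): 3
Consonants: 2
Ratio = 3/2
= 1.50


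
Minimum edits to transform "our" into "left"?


Word 1: "our" (length 3)
Word 2: "left" (length 4)
One optimal edit sequence (insert/delete/substitute each cost 1):
  1. insert 'l'  (+1)
  2. substitute 'o' -> 'e'  (+1)
  3. substitute 'u' -> 'f'  (+1)
  4. substitute 'r' -> 't'  (+1)
Total edit operations: 4
Edit distance = 4


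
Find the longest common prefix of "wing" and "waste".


Word 1: "wing"
Word 2: "waste"
Comparing from start:
  Pos 0: 'w' == 'w'
  Pos 1: 'i' != 'a' (stop)
LCP = "w" (length 1)


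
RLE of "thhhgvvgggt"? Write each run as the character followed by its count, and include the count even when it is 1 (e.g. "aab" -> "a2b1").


String: "thhhgvvgggt"
Scanning for consecutive runs:
  't' x 1
  'h' x 3
  'g' x 1
  'v' x 2
  'g' x 3
  't' x 1
RLE = "t1h3g1v2g3t1"


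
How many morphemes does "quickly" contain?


Word: "quickly"
Morphemes: quick | -ly
Each morpheme carries meaning
= 2 morphemes


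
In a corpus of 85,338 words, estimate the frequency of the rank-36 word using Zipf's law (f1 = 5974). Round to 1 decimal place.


Zipf's law: f(r) = f(1) / r
f(1) = 5974
f(36) = 5974 / 36
= 165.9 occurrences


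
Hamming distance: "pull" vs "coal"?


Comparing character by character (same length = 4):
  Pos 0: 'p' vs 'c' !=
  Pos 1: 'u' vs 'o' !=
  Pos 2: 'l' vs 'a' !=
  Pos 3: 'l' vs 'l' =
Hamming distance = 3


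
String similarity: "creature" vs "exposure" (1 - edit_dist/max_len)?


Word 1: "creature" (length 8)
Word 2: "exposure" (length 8)
One optimal edit sequence:
  1. substitute 'c' -> 'e'  (+1)
  2. substitute 'r' -> 'x'  (+1)
  3. substitute 'e' -> 'p'  (+1)
  4. substitute 'a' -> 'o'  (+1)
  5. substitute 't' -> 's'  (+1)
  6. keep 'u'
  7. keep 'r'
  8. keep 'e'
Edit distance = 5
Max length = max(8, 8) = 8
Similarity = 1 - 5/8
= 0.3750


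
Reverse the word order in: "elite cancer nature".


Original: "elite cancer nature"
Words (1..n): elite | cancer | nature
Reversed (n..1): nature | cancer | elite
Result = "nature cancer elite"


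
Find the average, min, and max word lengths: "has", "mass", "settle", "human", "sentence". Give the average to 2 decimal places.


Lengths: "has"=3, "mass"=4, "settle"=6, "human"=5, "sentence"=8
Sum = 26, Count = 5
Average = 26/5 = 5.20
= avg=5.20, min=3, max=8


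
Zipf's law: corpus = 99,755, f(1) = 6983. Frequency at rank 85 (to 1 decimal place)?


Zipf's law: f(r) = f(1) / r
f(1) = 6983
f(85) = 6983 / 85
= 82.2 occurrences


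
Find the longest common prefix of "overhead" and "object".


Word 1: "overhead"
Word 2: "object"
Comparing from start:
  Pos 0: 'o' == 'o'
  Pos 1: 'v' != 'b' (stop)
LCP = "o" (length 1)


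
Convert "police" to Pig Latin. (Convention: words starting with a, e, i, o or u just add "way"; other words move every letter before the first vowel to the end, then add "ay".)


Word: "police"
Starts with consonant(s) → move to end, add 'ay'
Consonant cluster: "p"
Pig Latin = "olicepay"


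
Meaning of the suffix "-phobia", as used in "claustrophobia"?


Suffix: -phobia
Example: claustrophobia = claustro- + -phobia
Meaning = fear of


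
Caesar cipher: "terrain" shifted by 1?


Word: "terrain"
Shift: 1
Each letter → (letter + shift) mod 26:
  't' (19) + 1 = 20 → 'u'
  'e' (4) + 1 = 5 → 'f'
  'r' (17) + 1 = 18 → 's'
  'r' (17) + 1 = 18 → 's'
  'a' (0) + 1 = 1 → 'b'
  'i' (8) + 1 = 9 → 'j'
  'n' (13) + 1 = 14 → 'o'
Result = "ufssbjo"


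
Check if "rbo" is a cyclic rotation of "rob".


Word: "rob", Candidate: "rbo"
Method: check if candidate is substring of word+word
"robrob" contains "rbo"? No
Is rotation = No


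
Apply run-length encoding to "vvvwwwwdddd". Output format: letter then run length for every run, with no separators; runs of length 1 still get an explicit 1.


String: "vvvwwwwdddd"
Scanning for consecutive runs:
  'v' x 3
  'w' x 4
  'd' x 4
RLE = "v3w4d4"


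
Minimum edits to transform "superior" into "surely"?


Word 1: "superior" (length 8)
Word 2: "surely" (length 6)
One optimal edit sequence (insert/delete/substitute each cost 1):
  1. keep 's'
  2. keep 'u'
  3. delete 'p'  (+1)
  4. delete 'e'  (+1)
  5. keep 'r'
  6. substitute 'i' -> 'e'  (+1)
  7. substitute 'o' -> 'l'  (+1)
  8. substitute 'r' -> 'y'  (+1)
Total edit operations: 5
Edit distance = 5


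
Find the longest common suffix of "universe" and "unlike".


Word 1: "universe"
Word 2: "unlike"
Comparing from end:
  Pos -1: 'e' == 'e'
  Pos -2: 's' != 'k' (stop)
LCS = "e" (length 1)


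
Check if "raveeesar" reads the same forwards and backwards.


Word: "raveeesar"
Reversed: "raseeevar"
Forward == Backward? raveeesar != raseeevar
Palindrome = No


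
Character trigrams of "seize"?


Word: "seize" (length 5)
Number of trigrams = 5 - 3 + 1 = 3
  Position 0: "sei"
  Position 1: "eiz"
  Position 2: "ize"
Trigrams = "sei", "eiz", "ize"


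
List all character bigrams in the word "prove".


Word: "prove" (length 5)
Number of bigrams = 5 - 2 + 1 = 4
  Position 0: "pr"
  Position 1: "ro"
  Position 2: "ov"
  Position 3: "ve"
Bigrams = "pr", "ro", "ov", "ve"


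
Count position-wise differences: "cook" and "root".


Comparing character by character (same length = 4):
  Pos 0: 'c' vs 'r' !=
  Pos 1: 'o' vs 'o' =
  Pos 2: 'o' vs 'o' =
  Pos 3: 'k' vs 't' !=
Hamming distance = 2


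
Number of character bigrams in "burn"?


Word: "burn" (length 4)
Number of 2-grams = length - 2 + 1 = 4 - 2 + 1
= 3


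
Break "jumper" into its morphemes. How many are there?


Word: "jumper"
Morphemes: jump / -er
Each morpheme carries meaning
= 2 morphemes


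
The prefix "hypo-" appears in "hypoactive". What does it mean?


Prefix: hypo-
Example: hypoactive (hypo- + active)
Meaning = under / below normal


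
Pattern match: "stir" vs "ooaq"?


Pattern of "stir": [0, 1, 2, 3]
Pattern of "ooaq": [0, 0, 1, 2]
Patterns do not match
Same pattern = No


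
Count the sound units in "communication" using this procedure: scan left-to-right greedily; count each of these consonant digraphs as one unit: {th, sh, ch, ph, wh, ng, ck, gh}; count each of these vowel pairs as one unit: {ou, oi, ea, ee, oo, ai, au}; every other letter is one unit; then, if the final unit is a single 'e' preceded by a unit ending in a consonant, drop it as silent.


Word: "communication" (13 letters)
Left-to-right scan:
  [1] 'c' (letter)
  [2] 'o' (letter)
  [3] 'm' (letter)
  [4] 'm' (letter)
  [5] 'u' (letter)
  [6] 'n' (letter)
  [7] 'i' (letter)
  [8] 'c' (letter)
  [9] 'a' (letter)
  [10] 't' (letter)
  [11] 'i' (letter)
  [12] 'o' (letter)
  [13] 'n' (letter)
Units from scan: 13
Sound units = 13 units


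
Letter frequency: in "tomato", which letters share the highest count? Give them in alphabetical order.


Word: "tomato"
Letter counts:
  'a': 1
  'm': 1
  'o': 2
  't': 2
Maximum count = 2
Most frequent = 'o', 't' (2 times each)


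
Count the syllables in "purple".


Word: "purple"
Syllable breakdown: pur | ple
Counting: 2 parts
= 2 syllables


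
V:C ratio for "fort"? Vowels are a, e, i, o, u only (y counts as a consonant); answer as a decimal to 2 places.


Word: "fort"
Vowels (a,e,i,o,u): 1
Consonants: 3
Ratio = 1/3
= 0.33


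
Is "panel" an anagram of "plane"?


Word 1: "plane" → sorted: aelnp
Word 2: "panel" → sorted: aelnp
Same letters? aelnp == aelnp
Anagram = Yes


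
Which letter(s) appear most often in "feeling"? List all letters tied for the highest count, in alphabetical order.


Word: "feeling"
Letter counts:
  'e': 2
  'f': 1
  'g': 1
  'i': 1
  'l': 1
  'n': 1
Maximum count = 2
Most frequent = 'e' (2 times each)


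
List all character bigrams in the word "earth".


Word: "earth" (length 5)
Number of bigrams = 5 - 2 + 1 = 4
  Position 0: "ea"
  Position 1: "ar"
  Position 2: "rt"
  Position 3: "th"
Bigrams = "ea", "ar", "rt", "th"


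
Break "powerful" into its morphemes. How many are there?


Word: "powerful"
Morphemes: power | -ful
Each morpheme carries meaning
= 2 morphemes


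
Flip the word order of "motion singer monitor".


Original: "motion singer monitor"
Words (1..n): motion | singer | monitor
Reversed (n..1): monitor | singer | motion
Result = "monitor singer motion"


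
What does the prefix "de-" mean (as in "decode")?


Prefix: de-
Example: decode = de- + code
Meaning = remove / reverse


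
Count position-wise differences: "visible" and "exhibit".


Comparing character by character (same length = 7):
  Pos 0: 'v' vs 'e' !=
  Pos 1: 'i' vs 'x' !=
  Pos 2: 's' vs 'h' !=
  Pos 3: 'i' vs 'i' =
  Pos 4: 'b' vs 'b' =
  Pos 5: 'l' vs 'i' !=
  Pos 6: 'e' vs 't' !=
Hamming distance = 5


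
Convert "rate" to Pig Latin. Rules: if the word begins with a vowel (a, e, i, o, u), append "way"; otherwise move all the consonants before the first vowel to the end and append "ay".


Word: "rate"
Starts with consonant(s) → move to end, add 'ay'
Consonant cluster: "r"
Pig Latin = "ateray"


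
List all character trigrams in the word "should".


Word: "should" (length 6)
Number of trigrams = 6 - 3 + 1 = 4
  Position 0: "sho"
  Position 1: "hou"
  Position 2: "oul"
  Position 3: "uld"
Trigrams = "sho", "hou", "oul", "uld"


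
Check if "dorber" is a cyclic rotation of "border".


Word: "border", Candidate: "dorber"
Method: check if candidate is substring of word+word
"borderborder" contains "dorber"? No
Is rotation = No


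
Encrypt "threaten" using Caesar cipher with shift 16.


Word: "threaten"
Shift: 16
Each letter → (letter + shift) mod 26:
  't' (19) + 16 = 9 → 'j'
  'h' (7) + 16 = 23 → 'x'
  'r' (17) + 16 = 7 → 'h'
  'e' (4) + 16 = 20 → 'u'
  'a' (0) + 16 = 16 → 'q'
  't' (19) + 16 = 9 → 'j'
  'e' (4) + 16 = 20 → 'u'
  'n' (13) + 16 = 3 → 'd'
Result = "jxhuqjud"


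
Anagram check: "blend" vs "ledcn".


Word 1: "blend" → sorted: bdeln
Word 2: "ledcn" → sorted: cdeln
Same letters? bdeln != cdeln
Anagram = No


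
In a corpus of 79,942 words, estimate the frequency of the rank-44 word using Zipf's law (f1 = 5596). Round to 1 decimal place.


Zipf's law: f(r) = f(1) / r
f(1) = 5596
f(44) = 5596 / 44
= 127.2 occurrences


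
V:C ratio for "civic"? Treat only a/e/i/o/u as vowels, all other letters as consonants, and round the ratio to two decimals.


Word: "civic"
Vowels (a,e,i,o,u): 2
Consonants: 3
Ratio = 2/3
= 0.67


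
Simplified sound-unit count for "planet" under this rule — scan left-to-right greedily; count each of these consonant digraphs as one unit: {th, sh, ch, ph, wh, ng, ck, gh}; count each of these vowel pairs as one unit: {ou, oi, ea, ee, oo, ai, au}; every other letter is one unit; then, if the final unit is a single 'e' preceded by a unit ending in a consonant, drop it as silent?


Word: "planet" (6 letters)
Left-to-right scan:
  (1) 'p' (letter)
  (2) 'l' (letter)
  (3) 'a' (letter)
  (4) 'n' (letter)
  (5) 'e' (letter)
  (6) 't' (letter)
Units from scan: 6
Sound units = 6 units


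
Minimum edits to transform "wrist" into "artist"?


Word 1: "wrist" (length 5)
Word 2: "artist" (length 6)
One optimal edit sequence (insert/delete/substitute each cost 1):
  1. substitute 'w' -> 'a'  (+1)
  2. keep 'r'
  3. insert 't'  (+1)
  4. keep 'i'
  5. keep 's'
  6. keep 't'
Total edit operations: 2
Edit distance = 2


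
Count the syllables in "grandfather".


Word: "grandfather"
Syllable breakdown: grand / fa / ther
Counting: 3 parts
= 3 syllables


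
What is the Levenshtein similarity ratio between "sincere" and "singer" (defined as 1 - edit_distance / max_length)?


Word 1: "sincere" (length 7)
Word 2: "singer" (length 6)
One optimal edit sequence:
  1. keep 's'
  2. keep 'i'
  3. keep 'n'
  4. substitute 'c' -> 'g'  (+1)
  5. keep 'e'
  6. keep 'r'
  7. delete 'e'  (+1)
Edit distance = 2
Max length = max(7, 6) = 7
Similarity = 1 - 2/7
= 0.7143


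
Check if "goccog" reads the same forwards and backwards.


Word: "goccog"
Reversed: "goccog"
Forward == Backward? goccog == goccog
Palindrome = Yes


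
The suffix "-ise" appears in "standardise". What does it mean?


Suffix: -ise
Example: standardise (standard + -ise)
Meaning = to make


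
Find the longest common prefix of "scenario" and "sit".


Word 1: "scenario"
Word 2: "sit"
Comparing from start:
  Pos 0: 's' == 's'
  Pos 1: 'c' != 'i' (stop)
LCP = "s" (length 1)


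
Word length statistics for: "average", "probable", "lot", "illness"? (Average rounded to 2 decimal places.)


Lengths: "average"=7, "probable"=8, "lot"=3, "illness"=7
Sum = 25, Count = 4
Average = 25/4 = 6.25
= avg=6.25, min=3, max=8


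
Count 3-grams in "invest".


Word: "invest" (length 6)
Number of 3-grams = length - 3 + 1 = 6 - 3 + 1
= 4


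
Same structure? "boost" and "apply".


Pattern of "boost": [0, 1, 1, 2, 3]
Pattern of "apply": [0, 1, 1, 2, 3]
Patterns match
Same pattern = Yes


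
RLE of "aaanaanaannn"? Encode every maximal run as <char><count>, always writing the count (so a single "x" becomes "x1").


String: "aaanaanaannn"
Scanning for consecutive runs:
  'a' x 3
  'n' x 1
  'a' x 2
  'n' x 1
  'a' x 2
  'n' x 3
RLE = "a3n1a2n1a2n3"


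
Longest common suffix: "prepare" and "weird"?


Word 1: "prepare"
Word 2: "weird"
Comparing from end:
  Pos -1: 'e' != 'd' (stop)
LCS = "" (length 0)


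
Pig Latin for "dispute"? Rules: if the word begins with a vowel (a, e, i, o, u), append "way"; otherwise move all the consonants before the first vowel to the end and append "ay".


Word: "dispute"
Starts with consonant(s) → move to end, add 'ay'
Consonant cluster: "d"
Pig Latin = "isputeday"


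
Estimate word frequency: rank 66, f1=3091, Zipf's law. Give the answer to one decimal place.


Zipf's law: f(r) = f(1) / r
f(1) = 3091
f(66) = 3091 / 66
= 46.8 occurrences


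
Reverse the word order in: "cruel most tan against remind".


Original: "cruel most tan against remind"
Words (1..n): cruel | most | tan | against | remind
Reversed (n..1): remind | against | tan | most | cruel
Result = "remind against tan most cruel"


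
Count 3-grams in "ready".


Word: "ready" (length 5)
Number of 3-grams = length - 3 + 1 = 5 - 3 + 1
= 3


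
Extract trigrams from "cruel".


Word: "cruel" (length 5)
Number of trigrams = 5 - 3 + 1 = 3
  Position 0: "cru"
  Position 1: "rue"
  Position 2: "uel"
Trigrams = "cru", "rue", "uel"


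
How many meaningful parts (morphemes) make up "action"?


Word: "action"
Morphemes: act / -ion
Each morpheme carries meaning
= 2 morphemes


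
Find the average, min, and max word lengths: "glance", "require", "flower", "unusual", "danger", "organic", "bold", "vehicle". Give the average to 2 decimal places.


Lengths: "glance"=6, "require"=7, "flower"=6, "unusual"=7, "danger"=6, "organic"=7, "bold"=4, "vehicle"=7
Sum = 50, Count = 8
Average = 50/8 = 6.25
= avg=6.25, min=4, max=7


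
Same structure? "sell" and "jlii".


Pattern of "sell": [0, 1, 2, 2]
Pattern of "jlii": [0, 1, 2, 2]
Patterns match
Same pattern = Yes


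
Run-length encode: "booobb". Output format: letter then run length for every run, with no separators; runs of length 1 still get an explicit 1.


String: "booobb"
Scanning for consecutive runs:
  'b' x 1
  'o' x 3
  'b' x 2
RLE = "b1o3b2"


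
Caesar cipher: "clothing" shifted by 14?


Word: "clothing"
Shift: 14
Each letter → (letter + shift) mod 26:
  'c' (2) + 14 = 16 → 'q'
  'l' (11) + 14 = 25 → 'z'
  'o' (14) + 14 = 2 → 'c'
  't' (19) + 14 = 7 → 'h'
  'h' (7) + 14 = 21 → 'v'
  'i' (8) + 14 = 22 → 'w'
  'n' (13) + 14 = 1 → 'b'
  'g' (6) + 14 = 20 → 'u'
Result = "qzchvwbu"


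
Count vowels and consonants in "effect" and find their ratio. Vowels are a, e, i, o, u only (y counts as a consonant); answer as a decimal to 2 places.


Word: "effect"
Vowels (a,e,i,o,u): 2
Consonants: 4
Ratio = 2/4
= 0.50


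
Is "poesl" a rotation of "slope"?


Word: "slope", Candidate: "poesl"
Method: check if candidate is substring of word+word
"slopeslope" contains "poesl"? No
Is rotation = No


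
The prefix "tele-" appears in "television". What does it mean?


Prefix: tele-
As in: television -> tele- + vision
Meaning = distant


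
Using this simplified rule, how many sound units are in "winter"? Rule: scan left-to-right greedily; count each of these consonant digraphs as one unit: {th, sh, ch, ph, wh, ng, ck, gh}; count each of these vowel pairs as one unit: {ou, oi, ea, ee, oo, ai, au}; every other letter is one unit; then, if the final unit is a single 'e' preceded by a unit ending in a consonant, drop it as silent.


Word: "winter" (6 letters)
Left-to-right scan:
  (1) 'w' (letter)
  (2) 'i' (letter)
  (3) 'n' (letter)
  (4) 't' (letter)
  (5) 'e' (letter)
  (6) 'r' (letter)
Units from scan: 6
Sound units = 6 units


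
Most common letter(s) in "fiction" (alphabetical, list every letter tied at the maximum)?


Word: "fiction"
Letter counts:
  'c': 1
  'f': 1
  'i': 2
  'n': 1
  'o': 1
  't': 1
Maximum count = 2
Most frequent = 'i' (2 times each)


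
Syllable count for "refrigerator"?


Word: "refrigerator"
Syllable breakdown: re / frig / er / a / tor
Counting: 5 parts
= 5 syllables


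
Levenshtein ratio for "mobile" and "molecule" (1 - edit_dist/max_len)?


Word 1: "mobile" (length 6)
Word 2: "molecule" (length 8)
One optimal edit sequence:
  1. keep 'm'
  2. keep 'o'
  3. insert 'l'  (+1)
  4. insert 'e'  (+1)
  5. substitute 'b' -> 'c'  (+1)
  6. substitute 'i' -> 'u'  (+1)
  7. keep 'l'
  8. keep 'e'
Edit distance = 4
Max length = max(6, 8) = 8
Similarity = 1 - 4/8
= 0.5000
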